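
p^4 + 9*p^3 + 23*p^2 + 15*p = p*(p + 1)*(p + 3)*(p + 5)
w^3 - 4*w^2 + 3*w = w*(w - 3)*(w - 1)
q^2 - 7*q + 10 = (q - 5)*(q - 2)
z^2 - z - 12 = (z - 4)*(z + 3)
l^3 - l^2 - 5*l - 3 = (l - 3)*(l + 1)^2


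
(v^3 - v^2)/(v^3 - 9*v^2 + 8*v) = v/(v - 8)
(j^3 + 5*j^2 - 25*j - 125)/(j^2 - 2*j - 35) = (j^2 - 25)/(j - 7)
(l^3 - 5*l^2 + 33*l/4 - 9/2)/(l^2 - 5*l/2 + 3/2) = (l^2 - 7*l/2 + 3)/(l - 1)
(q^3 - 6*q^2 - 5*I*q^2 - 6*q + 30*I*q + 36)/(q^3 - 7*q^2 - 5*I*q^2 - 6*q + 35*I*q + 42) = (q - 6)/(q - 7)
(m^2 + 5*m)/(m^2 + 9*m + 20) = m/(m + 4)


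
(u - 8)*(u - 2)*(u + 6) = u^3 - 4*u^2 - 44*u + 96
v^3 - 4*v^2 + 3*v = v*(v - 3)*(v - 1)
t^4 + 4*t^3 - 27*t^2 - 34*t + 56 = (t - 4)*(t - 1)*(t + 2)*(t + 7)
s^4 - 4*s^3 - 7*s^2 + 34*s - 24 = (s - 4)*(s - 2)*(s - 1)*(s + 3)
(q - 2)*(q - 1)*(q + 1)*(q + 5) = q^4 + 3*q^3 - 11*q^2 - 3*q + 10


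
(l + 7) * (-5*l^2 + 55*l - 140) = -5*l^3 + 20*l^2 + 245*l - 980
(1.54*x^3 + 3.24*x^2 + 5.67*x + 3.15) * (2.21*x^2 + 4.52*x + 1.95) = 3.4034*x^5 + 14.1212*x^4 + 30.1785*x^3 + 38.9079*x^2 + 25.2945*x + 6.1425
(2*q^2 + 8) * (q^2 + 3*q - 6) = 2*q^4 + 6*q^3 - 4*q^2 + 24*q - 48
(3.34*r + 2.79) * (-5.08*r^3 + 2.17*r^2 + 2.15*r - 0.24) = -16.9672*r^4 - 6.9254*r^3 + 13.2353*r^2 + 5.1969*r - 0.6696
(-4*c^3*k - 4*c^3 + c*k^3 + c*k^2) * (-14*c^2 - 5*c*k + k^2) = 56*c^5*k + 56*c^5 + 20*c^4*k^2 + 20*c^4*k - 18*c^3*k^3 - 18*c^3*k^2 - 5*c^2*k^4 - 5*c^2*k^3 + c*k^5 + c*k^4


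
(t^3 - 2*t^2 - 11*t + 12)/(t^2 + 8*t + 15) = (t^2 - 5*t + 4)/(t + 5)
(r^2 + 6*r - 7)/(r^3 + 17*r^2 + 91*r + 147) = (r - 1)/(r^2 + 10*r + 21)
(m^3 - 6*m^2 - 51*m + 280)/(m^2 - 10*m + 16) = (m^2 + 2*m - 35)/(m - 2)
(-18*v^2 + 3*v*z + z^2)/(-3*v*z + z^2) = (6*v + z)/z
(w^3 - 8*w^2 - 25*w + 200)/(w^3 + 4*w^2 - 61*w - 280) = (w - 5)/(w + 7)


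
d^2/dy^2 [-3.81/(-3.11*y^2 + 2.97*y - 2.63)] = (-73.701402*y^2 + 70.383654*y + 3.81*(6.22*y - 2.97)*(12.44*y - 5.94) - 62.326266)/(3.11*y^2 - 2.97*y + 2.63)^3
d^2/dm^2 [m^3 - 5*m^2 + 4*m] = 6*m - 10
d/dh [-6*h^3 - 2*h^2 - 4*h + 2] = -18*h^2 - 4*h - 4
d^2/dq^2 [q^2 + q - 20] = 2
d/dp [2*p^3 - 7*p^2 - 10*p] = 6*p^2 - 14*p - 10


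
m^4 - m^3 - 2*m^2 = m^2*(m - 2)*(m + 1)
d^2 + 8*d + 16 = (d + 4)^2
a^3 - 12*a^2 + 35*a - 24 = (a - 8)*(a - 3)*(a - 1)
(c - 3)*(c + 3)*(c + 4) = c^3 + 4*c^2 - 9*c - 36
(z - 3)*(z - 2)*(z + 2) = z^3 - 3*z^2 - 4*z + 12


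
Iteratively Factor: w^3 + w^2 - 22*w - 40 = (w + 4)*(w^2 - 3*w - 10) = (w - 5)*(w + 4)*(w + 2)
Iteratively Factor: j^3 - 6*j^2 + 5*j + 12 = (j - 4)*(j^2 - 2*j - 3) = (j - 4)*(j + 1)*(j - 3)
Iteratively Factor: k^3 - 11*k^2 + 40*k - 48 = (k - 3)*(k^2 - 8*k + 16) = (k - 4)*(k - 3)*(k - 4)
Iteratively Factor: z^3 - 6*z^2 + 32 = (z + 2)*(z^2 - 8*z + 16) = (z - 4)*(z + 2)*(z - 4)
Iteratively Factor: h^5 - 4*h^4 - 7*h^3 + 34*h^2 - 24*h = (h - 1)*(h^4 - 3*h^3 - 10*h^2 + 24*h) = (h - 1)*(h + 3)*(h^3 - 6*h^2 + 8*h) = (h - 2)*(h - 1)*(h + 3)*(h^2 - 4*h) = h*(h - 2)*(h - 1)*(h + 3)*(h - 4)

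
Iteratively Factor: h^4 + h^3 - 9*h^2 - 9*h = (h + 3)*(h^3 - 2*h^2 - 3*h) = (h - 3)*(h + 3)*(h^2 + h) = (h - 3)*(h + 1)*(h + 3)*(h)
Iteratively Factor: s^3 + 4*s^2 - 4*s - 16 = (s - 2)*(s^2 + 6*s + 8) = (s - 2)*(s + 2)*(s + 4)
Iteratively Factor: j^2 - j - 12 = (j + 3)*(j - 4)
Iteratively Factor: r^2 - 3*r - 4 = (r + 1)*(r - 4)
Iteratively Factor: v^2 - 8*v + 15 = (v - 3)*(v - 5)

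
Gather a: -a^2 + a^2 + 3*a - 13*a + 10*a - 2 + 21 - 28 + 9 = 0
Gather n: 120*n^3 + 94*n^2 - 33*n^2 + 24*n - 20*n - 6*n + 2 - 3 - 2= 120*n^3 + 61*n^2 - 2*n - 3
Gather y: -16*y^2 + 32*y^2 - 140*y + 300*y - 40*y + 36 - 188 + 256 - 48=16*y^2 + 120*y + 56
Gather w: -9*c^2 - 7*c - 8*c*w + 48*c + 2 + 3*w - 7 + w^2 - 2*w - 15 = -9*c^2 + 41*c + w^2 + w*(1 - 8*c) - 20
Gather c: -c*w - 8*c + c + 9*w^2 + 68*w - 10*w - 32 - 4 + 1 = c*(-w - 7) + 9*w^2 + 58*w - 35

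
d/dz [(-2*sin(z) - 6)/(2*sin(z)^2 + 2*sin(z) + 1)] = 2*(12*sin(z) - cos(2*z) + 6)*cos(z)/(2*sin(z) - cos(2*z) + 2)^2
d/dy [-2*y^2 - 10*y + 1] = -4*y - 10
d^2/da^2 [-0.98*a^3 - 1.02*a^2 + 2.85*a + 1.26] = -5.88*a - 2.04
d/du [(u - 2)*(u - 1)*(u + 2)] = 3*u^2 - 2*u - 4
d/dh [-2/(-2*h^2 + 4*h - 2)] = 2*(1 - h)/(h^2 - 2*h + 1)^2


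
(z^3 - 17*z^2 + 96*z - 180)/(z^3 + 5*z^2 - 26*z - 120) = (z^2 - 12*z + 36)/(z^2 + 10*z + 24)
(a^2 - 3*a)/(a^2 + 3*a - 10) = a*(a - 3)/(a^2 + 3*a - 10)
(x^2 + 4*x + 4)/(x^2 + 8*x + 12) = (x + 2)/(x + 6)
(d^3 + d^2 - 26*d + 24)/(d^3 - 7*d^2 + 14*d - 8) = (d + 6)/(d - 2)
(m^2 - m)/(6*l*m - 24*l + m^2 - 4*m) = m*(m - 1)/(6*l*m - 24*l + m^2 - 4*m)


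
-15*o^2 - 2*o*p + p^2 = (-5*o + p)*(3*o + p)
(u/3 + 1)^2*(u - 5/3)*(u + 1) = u^4/9 + 16*u^3/27 + 10*u^2/27 - 16*u/9 - 5/3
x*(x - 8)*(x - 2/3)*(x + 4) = x^4 - 14*x^3/3 - 88*x^2/3 + 64*x/3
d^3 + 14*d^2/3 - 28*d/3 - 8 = (d - 2)*(d + 2/3)*(d + 6)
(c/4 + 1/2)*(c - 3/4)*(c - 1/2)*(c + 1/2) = c^4/4 + 5*c^3/16 - 7*c^2/16 - 5*c/64 + 3/32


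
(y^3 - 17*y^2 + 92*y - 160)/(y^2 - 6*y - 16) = (y^2 - 9*y + 20)/(y + 2)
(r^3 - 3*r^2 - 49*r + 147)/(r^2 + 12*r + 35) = (r^2 - 10*r + 21)/(r + 5)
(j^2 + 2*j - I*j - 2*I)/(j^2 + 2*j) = (j - I)/j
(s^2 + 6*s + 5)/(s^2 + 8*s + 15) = (s + 1)/(s + 3)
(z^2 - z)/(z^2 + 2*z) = (z - 1)/(z + 2)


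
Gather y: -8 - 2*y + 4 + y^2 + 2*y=y^2 - 4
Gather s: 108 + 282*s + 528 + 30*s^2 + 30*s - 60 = 30*s^2 + 312*s + 576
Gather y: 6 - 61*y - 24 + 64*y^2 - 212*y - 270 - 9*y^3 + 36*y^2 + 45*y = -9*y^3 + 100*y^2 - 228*y - 288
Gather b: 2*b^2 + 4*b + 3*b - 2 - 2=2*b^2 + 7*b - 4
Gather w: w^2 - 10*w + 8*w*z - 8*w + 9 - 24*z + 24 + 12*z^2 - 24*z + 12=w^2 + w*(8*z - 18) + 12*z^2 - 48*z + 45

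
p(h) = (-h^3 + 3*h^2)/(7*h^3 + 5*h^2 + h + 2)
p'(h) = (-3*h^2 + 6*h)/(7*h^3 + 5*h^2 + h + 2) + (-h^3 + 3*h^2)*(-21*h^2 - 10*h - 1)/(7*h^3 + 5*h^2 + h + 2)^2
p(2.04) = 0.05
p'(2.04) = -0.06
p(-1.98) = -0.56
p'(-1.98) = -0.35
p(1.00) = 0.13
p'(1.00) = -0.08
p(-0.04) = 0.00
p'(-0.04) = -0.13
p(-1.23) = -1.36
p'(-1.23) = -3.41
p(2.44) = 0.02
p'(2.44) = -0.05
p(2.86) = 0.01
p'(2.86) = -0.04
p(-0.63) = 0.90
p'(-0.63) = -4.80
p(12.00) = -0.10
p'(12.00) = 0.00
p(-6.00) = -0.24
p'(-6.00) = -0.02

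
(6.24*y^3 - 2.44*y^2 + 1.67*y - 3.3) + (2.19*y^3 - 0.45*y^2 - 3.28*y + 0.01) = 8.43*y^3 - 2.89*y^2 - 1.61*y - 3.29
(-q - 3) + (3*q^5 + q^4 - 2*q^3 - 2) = 3*q^5 + q^4 - 2*q^3 - q - 5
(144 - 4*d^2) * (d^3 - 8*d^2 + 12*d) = -4*d^5 + 32*d^4 + 96*d^3 - 1152*d^2 + 1728*d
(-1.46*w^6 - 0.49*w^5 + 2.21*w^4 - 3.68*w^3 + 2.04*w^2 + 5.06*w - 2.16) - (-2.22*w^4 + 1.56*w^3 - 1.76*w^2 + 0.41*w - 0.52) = -1.46*w^6 - 0.49*w^5 + 4.43*w^4 - 5.24*w^3 + 3.8*w^2 + 4.65*w - 1.64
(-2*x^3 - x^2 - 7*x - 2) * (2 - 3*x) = 6*x^4 - x^3 + 19*x^2 - 8*x - 4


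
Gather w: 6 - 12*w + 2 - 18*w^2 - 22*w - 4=-18*w^2 - 34*w + 4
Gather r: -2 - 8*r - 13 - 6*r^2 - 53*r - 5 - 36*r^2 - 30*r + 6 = -42*r^2 - 91*r - 14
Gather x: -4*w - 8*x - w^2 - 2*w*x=-w^2 - 4*w + x*(-2*w - 8)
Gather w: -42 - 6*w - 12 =-6*w - 54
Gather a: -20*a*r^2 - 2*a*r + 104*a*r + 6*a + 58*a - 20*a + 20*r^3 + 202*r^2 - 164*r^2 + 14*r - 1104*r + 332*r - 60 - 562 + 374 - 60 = a*(-20*r^2 + 102*r + 44) + 20*r^3 + 38*r^2 - 758*r - 308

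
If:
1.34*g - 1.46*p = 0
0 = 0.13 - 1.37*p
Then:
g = 0.10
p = 0.09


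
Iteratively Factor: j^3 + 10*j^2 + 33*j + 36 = (j + 4)*(j^2 + 6*j + 9) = (j + 3)*(j + 4)*(j + 3)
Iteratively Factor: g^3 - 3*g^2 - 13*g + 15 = (g - 1)*(g^2 - 2*g - 15) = (g - 5)*(g - 1)*(g + 3)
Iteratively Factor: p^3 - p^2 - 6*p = (p - 3)*(p^2 + 2*p) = p*(p - 3)*(p + 2)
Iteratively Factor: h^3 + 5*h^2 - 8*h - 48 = (h - 3)*(h^2 + 8*h + 16) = (h - 3)*(h + 4)*(h + 4)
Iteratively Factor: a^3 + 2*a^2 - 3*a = (a - 1)*(a^2 + 3*a) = (a - 1)*(a + 3)*(a)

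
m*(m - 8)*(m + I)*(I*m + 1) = I*m^4 - 8*I*m^3 + I*m^2 - 8*I*m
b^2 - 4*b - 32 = (b - 8)*(b + 4)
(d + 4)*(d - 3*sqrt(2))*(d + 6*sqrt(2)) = d^3 + 4*d^2 + 3*sqrt(2)*d^2 - 36*d + 12*sqrt(2)*d - 144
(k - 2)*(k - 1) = k^2 - 3*k + 2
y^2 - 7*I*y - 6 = (y - 6*I)*(y - I)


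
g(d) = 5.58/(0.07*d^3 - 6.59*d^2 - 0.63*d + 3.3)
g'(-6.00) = -0.01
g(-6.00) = -0.02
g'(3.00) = 0.07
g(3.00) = -0.10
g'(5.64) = 0.01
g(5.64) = -0.03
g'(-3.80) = -0.03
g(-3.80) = -0.06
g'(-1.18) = -3.08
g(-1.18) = -1.06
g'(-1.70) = -0.55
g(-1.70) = -0.37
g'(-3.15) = -0.06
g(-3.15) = -0.09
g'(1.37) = 1.07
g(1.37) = -0.57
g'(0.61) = 208.56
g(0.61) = 11.64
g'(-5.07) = -0.01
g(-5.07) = -0.03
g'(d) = 5.58*(-0.21*d^2 + 13.18*d + 0.63)/(0.07*d^3 - 6.59*d^2 - 0.63*d + 3.3)^2 = (-1.1718*d^2 + 73.5444*d + 3.5154)/(0.07*d^3 - 6.59*d^2 - 0.63*d + 3.3)^2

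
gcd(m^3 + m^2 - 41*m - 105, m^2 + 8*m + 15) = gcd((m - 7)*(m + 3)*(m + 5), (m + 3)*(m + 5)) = m^2 + 8*m + 15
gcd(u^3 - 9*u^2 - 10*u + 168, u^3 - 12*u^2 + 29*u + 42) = u^2 - 13*u + 42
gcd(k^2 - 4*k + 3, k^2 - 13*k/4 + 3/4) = k - 3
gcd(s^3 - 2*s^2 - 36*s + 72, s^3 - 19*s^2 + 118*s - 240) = s - 6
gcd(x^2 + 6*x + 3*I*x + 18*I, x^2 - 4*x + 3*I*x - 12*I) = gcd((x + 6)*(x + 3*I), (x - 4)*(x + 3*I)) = x + 3*I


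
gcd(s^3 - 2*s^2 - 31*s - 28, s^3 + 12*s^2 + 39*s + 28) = s^2 + 5*s + 4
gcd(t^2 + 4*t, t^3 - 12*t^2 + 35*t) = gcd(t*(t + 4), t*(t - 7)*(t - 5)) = t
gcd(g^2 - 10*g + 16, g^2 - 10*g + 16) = g^2 - 10*g + 16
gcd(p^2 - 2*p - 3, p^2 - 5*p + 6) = p - 3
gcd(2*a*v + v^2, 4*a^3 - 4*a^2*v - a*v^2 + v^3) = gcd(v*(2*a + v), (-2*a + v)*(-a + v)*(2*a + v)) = 2*a + v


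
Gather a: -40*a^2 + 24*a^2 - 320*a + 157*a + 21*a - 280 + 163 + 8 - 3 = -16*a^2 - 142*a - 112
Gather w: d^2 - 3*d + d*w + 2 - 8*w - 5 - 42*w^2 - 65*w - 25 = d^2 - 3*d - 42*w^2 + w*(d - 73) - 28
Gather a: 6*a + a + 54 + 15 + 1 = 7*a + 70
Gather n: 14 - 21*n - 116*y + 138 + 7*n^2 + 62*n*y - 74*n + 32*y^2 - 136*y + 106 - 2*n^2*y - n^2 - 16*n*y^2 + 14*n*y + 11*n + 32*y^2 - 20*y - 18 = n^2*(6 - 2*y) + n*(-16*y^2 + 76*y - 84) + 64*y^2 - 272*y + 240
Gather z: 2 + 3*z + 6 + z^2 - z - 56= z^2 + 2*z - 48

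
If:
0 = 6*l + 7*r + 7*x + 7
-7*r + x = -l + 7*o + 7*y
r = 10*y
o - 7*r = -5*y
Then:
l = 3794*y + 7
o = 65*y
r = 10*y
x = -3262*y - 7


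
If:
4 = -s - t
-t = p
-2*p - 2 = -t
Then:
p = -2/3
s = -14/3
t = 2/3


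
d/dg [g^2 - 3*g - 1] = 2*g - 3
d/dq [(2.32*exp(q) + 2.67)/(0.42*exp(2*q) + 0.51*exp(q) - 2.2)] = (-(0.84*exp(q) + 0.51)*(2.32*exp(q) + 2.67) + 0.9744*exp(2*q) + 1.1832*exp(q) - 5.104)*exp(q)/(0.42*exp(2*q) + 0.51*exp(q) - 2.2)^2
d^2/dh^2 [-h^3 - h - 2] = -6*h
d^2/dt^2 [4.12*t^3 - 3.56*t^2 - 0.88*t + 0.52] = 24.72*t - 7.12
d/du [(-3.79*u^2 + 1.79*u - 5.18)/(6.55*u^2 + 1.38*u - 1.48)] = (-16.9547*u^2 + 79.0764*u + 4.4992)/(42.9025*u^4 + 18.078*u^3 - 17.4836*u^2 - 4.0848*u + 2.1904)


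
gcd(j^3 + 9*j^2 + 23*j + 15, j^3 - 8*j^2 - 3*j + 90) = j + 3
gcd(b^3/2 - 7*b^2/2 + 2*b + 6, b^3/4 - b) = b - 2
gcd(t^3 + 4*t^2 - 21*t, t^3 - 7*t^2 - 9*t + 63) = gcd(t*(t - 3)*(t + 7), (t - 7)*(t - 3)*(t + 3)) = t - 3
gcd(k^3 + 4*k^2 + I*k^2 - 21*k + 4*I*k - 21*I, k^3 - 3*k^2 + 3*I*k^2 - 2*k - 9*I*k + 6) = k^2 + k*(-3 + I) - 3*I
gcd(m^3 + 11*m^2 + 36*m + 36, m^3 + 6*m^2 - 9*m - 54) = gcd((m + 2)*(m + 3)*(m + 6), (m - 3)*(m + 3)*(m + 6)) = m^2 + 9*m + 18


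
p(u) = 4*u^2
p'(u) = 8*u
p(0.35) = 0.49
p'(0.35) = 2.80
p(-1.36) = 7.40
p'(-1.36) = -10.88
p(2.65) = 28.09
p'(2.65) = 21.20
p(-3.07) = 37.70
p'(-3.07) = -24.56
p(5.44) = 118.37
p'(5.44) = 43.52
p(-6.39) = 163.33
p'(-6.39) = -51.12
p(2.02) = 16.32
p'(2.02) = 16.16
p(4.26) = 72.59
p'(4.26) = 34.08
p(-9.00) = 324.00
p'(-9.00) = -72.00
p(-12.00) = 576.00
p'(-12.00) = -96.00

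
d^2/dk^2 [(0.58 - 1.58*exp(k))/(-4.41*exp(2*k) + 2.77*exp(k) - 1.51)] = (30.727998*exp(4*k) - 25.818786*exp(3*k) - 41.87295*exp(2*k) + 17.607496*exp(k) + 1.176592)*exp(k)/(85.766121*exp(6*k) - 161.613711*exp(5*k) + 189.61236*exp(4*k) - 131.928175*exp(3*k) + 64.92396*exp(2*k) - 18.947631*exp(k) + 3.442951)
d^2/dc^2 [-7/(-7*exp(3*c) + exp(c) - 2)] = 7*((1 - 63*exp(2*c))*(7*exp(3*c) - exp(c) + 2) + 2*(21*exp(2*c) - 1)^2*exp(c))*exp(c)/(7*exp(3*c) - exp(c) + 2)^3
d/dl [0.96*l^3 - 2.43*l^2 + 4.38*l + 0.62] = 2.88*l^2 - 4.86*l + 4.38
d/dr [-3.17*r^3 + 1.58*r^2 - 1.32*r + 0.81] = -9.51*r^2 + 3.16*r - 1.32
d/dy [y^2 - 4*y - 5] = 2*y - 4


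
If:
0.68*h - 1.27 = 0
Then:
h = 1.87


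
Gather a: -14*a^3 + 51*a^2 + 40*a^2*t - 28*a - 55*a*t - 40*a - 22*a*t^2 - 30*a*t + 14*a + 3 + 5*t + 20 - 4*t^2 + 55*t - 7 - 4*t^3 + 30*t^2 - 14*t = -14*a^3 + a^2*(40*t + 51) + a*(-22*t^2 - 85*t - 54) - 4*t^3 + 26*t^2 + 46*t + 16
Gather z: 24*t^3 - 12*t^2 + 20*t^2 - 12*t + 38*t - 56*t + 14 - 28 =24*t^3 + 8*t^2 - 30*t - 14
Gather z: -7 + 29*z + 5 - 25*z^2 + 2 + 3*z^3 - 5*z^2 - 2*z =3*z^3 - 30*z^2 + 27*z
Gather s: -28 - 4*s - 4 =-4*s - 32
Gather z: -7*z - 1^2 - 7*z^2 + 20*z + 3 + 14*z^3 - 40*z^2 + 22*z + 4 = 14*z^3 - 47*z^2 + 35*z + 6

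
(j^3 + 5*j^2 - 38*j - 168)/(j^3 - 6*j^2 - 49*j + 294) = (j + 4)/(j - 7)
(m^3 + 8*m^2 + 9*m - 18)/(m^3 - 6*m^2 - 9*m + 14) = (m^2 + 9*m + 18)/(m^2 - 5*m - 14)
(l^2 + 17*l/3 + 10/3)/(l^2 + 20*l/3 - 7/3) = (3*l^2 + 17*l + 10)/(3*l^2 + 20*l - 7)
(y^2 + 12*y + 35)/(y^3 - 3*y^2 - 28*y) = (y^2 + 12*y + 35)/(y*(y^2 - 3*y - 28))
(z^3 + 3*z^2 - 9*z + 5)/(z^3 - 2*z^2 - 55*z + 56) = (z^2 + 4*z - 5)/(z^2 - z - 56)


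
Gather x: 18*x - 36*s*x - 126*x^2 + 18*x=-126*x^2 + x*(36 - 36*s)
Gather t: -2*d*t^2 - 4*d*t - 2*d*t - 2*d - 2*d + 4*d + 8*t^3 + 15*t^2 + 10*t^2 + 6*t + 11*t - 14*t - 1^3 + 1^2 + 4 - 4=8*t^3 + t^2*(25 - 2*d) + t*(3 - 6*d)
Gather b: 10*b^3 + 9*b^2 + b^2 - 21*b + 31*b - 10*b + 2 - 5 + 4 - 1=10*b^3 + 10*b^2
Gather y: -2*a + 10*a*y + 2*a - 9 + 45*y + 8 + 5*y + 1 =y*(10*a + 50)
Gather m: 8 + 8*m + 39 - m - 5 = 7*m + 42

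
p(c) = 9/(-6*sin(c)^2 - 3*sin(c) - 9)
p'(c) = 9*(12*sin(c)*cos(c) + 3*cos(c))/(-6*sin(c)^2 - 3*sin(c) - 9)^2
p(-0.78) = -0.91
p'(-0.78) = -0.36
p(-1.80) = -0.76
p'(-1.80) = 0.13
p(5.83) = -1.02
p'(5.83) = -0.23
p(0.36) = -0.83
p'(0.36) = 0.52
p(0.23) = -0.90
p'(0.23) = 0.50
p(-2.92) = -1.04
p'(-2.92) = -0.04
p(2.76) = -0.82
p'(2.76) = -0.52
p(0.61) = -0.71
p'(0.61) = 0.45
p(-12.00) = -0.73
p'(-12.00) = 0.47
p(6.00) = -1.04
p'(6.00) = -0.04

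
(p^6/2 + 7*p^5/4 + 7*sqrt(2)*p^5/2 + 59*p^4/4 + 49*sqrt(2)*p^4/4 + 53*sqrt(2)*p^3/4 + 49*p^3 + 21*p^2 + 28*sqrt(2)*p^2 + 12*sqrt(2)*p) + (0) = p^6/2 + 7*p^5/4 + 7*sqrt(2)*p^5/2 + 59*p^4/4 + 49*sqrt(2)*p^4/4 + 53*sqrt(2)*p^3/4 + 49*p^3 + 21*p^2 + 28*sqrt(2)*p^2 + 12*sqrt(2)*p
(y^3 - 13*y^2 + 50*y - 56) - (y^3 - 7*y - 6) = -13*y^2 + 57*y - 50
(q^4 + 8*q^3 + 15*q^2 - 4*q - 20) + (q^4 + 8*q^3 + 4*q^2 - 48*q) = 2*q^4 + 16*q^3 + 19*q^2 - 52*q - 20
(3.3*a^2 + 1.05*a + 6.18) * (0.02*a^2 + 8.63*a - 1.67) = 0.066*a^4 + 28.5*a^3 + 3.6741*a^2 + 51.5799*a - 10.3206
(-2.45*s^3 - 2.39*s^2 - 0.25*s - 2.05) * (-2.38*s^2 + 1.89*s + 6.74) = 5.831*s^5 + 1.0577*s^4 - 20.4351*s^3 - 11.7021*s^2 - 5.5595*s - 13.817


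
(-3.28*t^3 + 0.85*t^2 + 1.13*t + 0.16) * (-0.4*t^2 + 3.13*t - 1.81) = 1.312*t^5 - 10.6064*t^4 + 8.1453*t^3 + 1.9344*t^2 - 1.5445*t - 0.2896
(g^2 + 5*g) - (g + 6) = g^2 + 4*g - 6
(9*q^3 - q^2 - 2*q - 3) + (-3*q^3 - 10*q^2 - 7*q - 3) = 6*q^3 - 11*q^2 - 9*q - 6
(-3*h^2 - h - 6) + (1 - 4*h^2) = -7*h^2 - h - 5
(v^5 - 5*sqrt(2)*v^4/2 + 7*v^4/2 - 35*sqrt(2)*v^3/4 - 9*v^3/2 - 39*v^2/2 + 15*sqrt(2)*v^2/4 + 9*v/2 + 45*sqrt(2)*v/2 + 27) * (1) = v^5 - 5*sqrt(2)*v^4/2 + 7*v^4/2 - 35*sqrt(2)*v^3/4 - 9*v^3/2 - 39*v^2/2 + 15*sqrt(2)*v^2/4 + 9*v/2 + 45*sqrt(2)*v/2 + 27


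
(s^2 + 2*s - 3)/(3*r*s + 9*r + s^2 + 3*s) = (s - 1)/(3*r + s)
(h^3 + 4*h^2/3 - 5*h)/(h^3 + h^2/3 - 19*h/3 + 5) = h/(h - 1)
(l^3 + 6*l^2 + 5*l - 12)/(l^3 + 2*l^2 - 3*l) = (l + 4)/l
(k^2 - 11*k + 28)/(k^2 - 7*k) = (k - 4)/k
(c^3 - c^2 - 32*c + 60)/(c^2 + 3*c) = (c^3 - c^2 - 32*c + 60)/(c*(c + 3))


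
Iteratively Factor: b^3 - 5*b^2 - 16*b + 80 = (b - 4)*(b^2 - b - 20) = (b - 5)*(b - 4)*(b + 4)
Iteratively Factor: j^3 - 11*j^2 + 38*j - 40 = (j - 4)*(j^2 - 7*j + 10) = (j - 4)*(j - 2)*(j - 5)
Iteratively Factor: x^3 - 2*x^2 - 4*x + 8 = (x + 2)*(x^2 - 4*x + 4) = (x - 2)*(x + 2)*(x - 2)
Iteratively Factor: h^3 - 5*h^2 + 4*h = (h)*(h^2 - 5*h + 4) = h*(h - 4)*(h - 1)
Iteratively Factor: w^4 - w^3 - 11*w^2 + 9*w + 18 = (w + 1)*(w^3 - 2*w^2 - 9*w + 18) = (w + 1)*(w + 3)*(w^2 - 5*w + 6) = (w - 3)*(w + 1)*(w + 3)*(w - 2)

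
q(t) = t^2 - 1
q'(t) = 2*t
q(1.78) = 2.17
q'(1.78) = 3.56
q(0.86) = -0.26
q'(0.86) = 1.72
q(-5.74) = 31.95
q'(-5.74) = -11.48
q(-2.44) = 4.95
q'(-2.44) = -4.88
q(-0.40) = -0.84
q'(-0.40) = -0.80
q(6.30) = 38.69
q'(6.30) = 12.60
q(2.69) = 6.24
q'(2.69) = 5.38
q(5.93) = 34.16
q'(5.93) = 11.86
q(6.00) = 35.00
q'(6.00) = 12.00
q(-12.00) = 143.00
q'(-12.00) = -24.00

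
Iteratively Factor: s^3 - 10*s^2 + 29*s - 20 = (s - 1)*(s^2 - 9*s + 20) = (s - 5)*(s - 1)*(s - 4)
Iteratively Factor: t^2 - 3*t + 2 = (t - 1)*(t - 2)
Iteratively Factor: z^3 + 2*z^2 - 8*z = (z + 4)*(z^2 - 2*z) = (z - 2)*(z + 4)*(z)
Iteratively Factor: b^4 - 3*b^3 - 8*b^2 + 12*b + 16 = (b + 2)*(b^3 - 5*b^2 + 2*b + 8) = (b + 1)*(b + 2)*(b^2 - 6*b + 8) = (b - 2)*(b + 1)*(b + 2)*(b - 4)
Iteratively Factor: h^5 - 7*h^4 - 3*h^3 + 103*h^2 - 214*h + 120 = (h - 3)*(h^4 - 4*h^3 - 15*h^2 + 58*h - 40) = (h - 3)*(h + 4)*(h^3 - 8*h^2 + 17*h - 10) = (h - 3)*(h - 2)*(h + 4)*(h^2 - 6*h + 5) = (h - 3)*(h - 2)*(h - 1)*(h + 4)*(h - 5)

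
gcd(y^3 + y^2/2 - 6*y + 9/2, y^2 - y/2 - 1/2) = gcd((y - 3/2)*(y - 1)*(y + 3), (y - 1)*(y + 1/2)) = y - 1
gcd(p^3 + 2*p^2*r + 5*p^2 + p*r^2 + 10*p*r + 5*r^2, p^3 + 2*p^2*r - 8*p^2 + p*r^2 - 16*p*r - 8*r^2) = p^2 + 2*p*r + r^2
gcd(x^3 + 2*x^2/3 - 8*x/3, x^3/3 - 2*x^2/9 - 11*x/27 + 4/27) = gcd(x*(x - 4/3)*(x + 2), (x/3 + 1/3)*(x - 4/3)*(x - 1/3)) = x - 4/3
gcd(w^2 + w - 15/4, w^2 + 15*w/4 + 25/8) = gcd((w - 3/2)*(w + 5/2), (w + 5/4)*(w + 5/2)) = w + 5/2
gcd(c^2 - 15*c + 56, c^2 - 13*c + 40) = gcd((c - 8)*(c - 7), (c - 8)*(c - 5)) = c - 8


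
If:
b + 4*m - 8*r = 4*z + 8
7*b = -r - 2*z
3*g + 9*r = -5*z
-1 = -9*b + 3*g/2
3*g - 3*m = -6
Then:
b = 176/1539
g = 10/513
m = 1036/513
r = 460/1539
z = -94/171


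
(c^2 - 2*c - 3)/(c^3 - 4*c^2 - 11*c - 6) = (c - 3)/(c^2 - 5*c - 6)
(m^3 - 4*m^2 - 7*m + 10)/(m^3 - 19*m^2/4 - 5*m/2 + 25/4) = 4*(m + 2)/(4*m + 5)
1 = 1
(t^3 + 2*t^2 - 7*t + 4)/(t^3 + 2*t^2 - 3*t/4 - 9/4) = 4*(t^2 + 3*t - 4)/(4*t^2 + 12*t + 9)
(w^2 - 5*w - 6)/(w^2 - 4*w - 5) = (w - 6)/(w - 5)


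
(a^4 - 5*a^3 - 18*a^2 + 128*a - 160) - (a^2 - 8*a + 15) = a^4 - 5*a^3 - 19*a^2 + 136*a - 175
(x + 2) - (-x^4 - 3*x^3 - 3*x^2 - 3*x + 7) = x^4 + 3*x^3 + 3*x^2 + 4*x - 5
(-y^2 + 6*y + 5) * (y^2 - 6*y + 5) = -y^4 + 12*y^3 - 36*y^2 + 25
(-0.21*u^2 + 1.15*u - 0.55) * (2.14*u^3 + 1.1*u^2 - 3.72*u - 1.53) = -0.4494*u^5 + 2.23*u^4 + 0.8692*u^3 - 4.5617*u^2 + 0.2865*u + 0.8415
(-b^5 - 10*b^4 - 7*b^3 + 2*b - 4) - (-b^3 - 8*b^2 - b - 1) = -b^5 - 10*b^4 - 6*b^3 + 8*b^2 + 3*b - 3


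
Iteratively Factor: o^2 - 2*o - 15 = (o + 3)*(o - 5)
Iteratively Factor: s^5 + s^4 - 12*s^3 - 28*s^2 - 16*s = (s)*(s^4 + s^3 - 12*s^2 - 28*s - 16) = s*(s + 2)*(s^3 - s^2 - 10*s - 8) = s*(s - 4)*(s + 2)*(s^2 + 3*s + 2) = s*(s - 4)*(s + 2)^2*(s + 1)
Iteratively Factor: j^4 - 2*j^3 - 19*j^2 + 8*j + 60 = (j - 2)*(j^3 - 19*j - 30) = (j - 2)*(j + 3)*(j^2 - 3*j - 10) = (j - 2)*(j + 2)*(j + 3)*(j - 5)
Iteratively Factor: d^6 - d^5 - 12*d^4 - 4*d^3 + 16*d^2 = (d + 2)*(d^5 - 3*d^4 - 6*d^3 + 8*d^2) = d*(d + 2)*(d^4 - 3*d^3 - 6*d^2 + 8*d) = d*(d + 2)^2*(d^3 - 5*d^2 + 4*d) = d*(d - 1)*(d + 2)^2*(d^2 - 4*d) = d*(d - 4)*(d - 1)*(d + 2)^2*(d)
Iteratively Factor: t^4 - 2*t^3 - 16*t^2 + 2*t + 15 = (t + 3)*(t^3 - 5*t^2 - t + 5) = (t + 1)*(t + 3)*(t^2 - 6*t + 5) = (t - 5)*(t + 1)*(t + 3)*(t - 1)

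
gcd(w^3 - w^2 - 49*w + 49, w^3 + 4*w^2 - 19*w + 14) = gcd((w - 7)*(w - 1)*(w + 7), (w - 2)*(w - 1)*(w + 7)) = w^2 + 6*w - 7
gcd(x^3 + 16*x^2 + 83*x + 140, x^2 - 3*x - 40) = x + 5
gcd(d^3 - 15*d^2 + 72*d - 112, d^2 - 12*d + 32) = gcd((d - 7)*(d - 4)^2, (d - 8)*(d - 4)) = d - 4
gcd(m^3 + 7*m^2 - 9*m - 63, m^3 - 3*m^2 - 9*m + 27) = m^2 - 9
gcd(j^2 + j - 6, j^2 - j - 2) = j - 2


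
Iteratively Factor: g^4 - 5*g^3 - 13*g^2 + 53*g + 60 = (g + 3)*(g^3 - 8*g^2 + 11*g + 20) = (g - 5)*(g + 3)*(g^2 - 3*g - 4) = (g - 5)*(g + 1)*(g + 3)*(g - 4)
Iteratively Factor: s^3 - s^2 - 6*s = (s)*(s^2 - s - 6) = s*(s + 2)*(s - 3)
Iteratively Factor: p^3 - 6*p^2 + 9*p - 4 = (p - 4)*(p^2 - 2*p + 1) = (p - 4)*(p - 1)*(p - 1)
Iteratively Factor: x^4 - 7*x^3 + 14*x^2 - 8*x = (x - 2)*(x^3 - 5*x^2 + 4*x) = (x - 2)*(x - 1)*(x^2 - 4*x) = (x - 4)*(x - 2)*(x - 1)*(x)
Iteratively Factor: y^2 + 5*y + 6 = (y + 2)*(y + 3)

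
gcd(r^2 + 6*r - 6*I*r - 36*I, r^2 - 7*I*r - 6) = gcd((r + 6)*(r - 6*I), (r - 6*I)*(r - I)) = r - 6*I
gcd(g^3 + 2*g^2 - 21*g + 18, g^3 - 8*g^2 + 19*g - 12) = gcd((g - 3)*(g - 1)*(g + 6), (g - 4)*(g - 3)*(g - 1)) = g^2 - 4*g + 3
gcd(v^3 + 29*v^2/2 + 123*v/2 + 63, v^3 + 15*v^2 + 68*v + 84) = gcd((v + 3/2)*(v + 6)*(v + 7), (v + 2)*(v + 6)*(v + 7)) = v^2 + 13*v + 42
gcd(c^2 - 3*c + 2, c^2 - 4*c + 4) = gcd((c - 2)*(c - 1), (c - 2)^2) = c - 2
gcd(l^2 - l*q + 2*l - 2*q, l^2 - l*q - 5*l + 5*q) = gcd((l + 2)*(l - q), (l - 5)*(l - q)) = -l + q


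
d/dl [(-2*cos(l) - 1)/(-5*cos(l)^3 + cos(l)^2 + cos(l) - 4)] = (20*cos(l)^3 + 13*cos(l)^2 - 2*cos(l) - 9)*sin(l)/(5*cos(l)^3 - cos(l)^2 - cos(l) + 4)^2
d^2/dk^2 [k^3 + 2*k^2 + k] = 6*k + 4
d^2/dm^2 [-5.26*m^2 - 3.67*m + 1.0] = -10.5200000000000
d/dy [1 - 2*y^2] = -4*y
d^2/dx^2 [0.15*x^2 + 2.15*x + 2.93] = 0.300000000000000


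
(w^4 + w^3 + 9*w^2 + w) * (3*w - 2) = 3*w^5 + w^4 + 25*w^3 - 15*w^2 - 2*w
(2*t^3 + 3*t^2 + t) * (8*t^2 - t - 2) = 16*t^5 + 22*t^4 + t^3 - 7*t^2 - 2*t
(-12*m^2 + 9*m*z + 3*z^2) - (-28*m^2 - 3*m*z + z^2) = 16*m^2 + 12*m*z + 2*z^2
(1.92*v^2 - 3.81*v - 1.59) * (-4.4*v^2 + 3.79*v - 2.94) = -8.448*v^4 + 24.0408*v^3 - 13.0887*v^2 + 5.1753*v + 4.6746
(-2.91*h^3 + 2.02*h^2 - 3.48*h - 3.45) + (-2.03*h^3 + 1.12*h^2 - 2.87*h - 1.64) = -4.94*h^3 + 3.14*h^2 - 6.35*h - 5.09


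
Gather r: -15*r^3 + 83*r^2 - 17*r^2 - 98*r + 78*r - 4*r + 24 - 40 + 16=-15*r^3 + 66*r^2 - 24*r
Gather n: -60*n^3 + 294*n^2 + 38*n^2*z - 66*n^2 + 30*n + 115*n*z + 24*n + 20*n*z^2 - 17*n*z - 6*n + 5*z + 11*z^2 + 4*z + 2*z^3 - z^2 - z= -60*n^3 + n^2*(38*z + 228) + n*(20*z^2 + 98*z + 48) + 2*z^3 + 10*z^2 + 8*z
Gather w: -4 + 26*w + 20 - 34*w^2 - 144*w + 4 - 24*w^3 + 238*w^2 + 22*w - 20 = -24*w^3 + 204*w^2 - 96*w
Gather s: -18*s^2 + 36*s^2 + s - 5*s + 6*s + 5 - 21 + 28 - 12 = 18*s^2 + 2*s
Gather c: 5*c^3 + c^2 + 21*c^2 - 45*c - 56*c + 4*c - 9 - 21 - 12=5*c^3 + 22*c^2 - 97*c - 42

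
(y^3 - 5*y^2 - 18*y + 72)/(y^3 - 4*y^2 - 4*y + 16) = (y^3 - 5*y^2 - 18*y + 72)/(y^3 - 4*y^2 - 4*y + 16)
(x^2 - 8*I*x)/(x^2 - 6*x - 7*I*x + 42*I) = x*(x - 8*I)/(x^2 - 6*x - 7*I*x + 42*I)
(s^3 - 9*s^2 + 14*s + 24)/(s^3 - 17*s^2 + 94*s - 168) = (s + 1)/(s - 7)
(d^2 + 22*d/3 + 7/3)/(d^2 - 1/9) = 3*(d + 7)/(3*d - 1)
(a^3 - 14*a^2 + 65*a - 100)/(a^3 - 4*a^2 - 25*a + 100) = (a - 5)/(a + 5)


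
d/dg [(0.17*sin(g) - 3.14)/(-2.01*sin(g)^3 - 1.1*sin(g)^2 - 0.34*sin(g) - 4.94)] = (0.6834*sin(g)^3 - 18.7472*sin(g)^2 - 6.908*sin(g) - 1.9074)*cos(g)/(4.0401*sin(g)^6 + 4.422*sin(g)^5 + 2.5768*sin(g)^4 + 20.6068*sin(g)^3 + 10.9836*sin(g)^2 + 3.3592*sin(g) + 24.4036)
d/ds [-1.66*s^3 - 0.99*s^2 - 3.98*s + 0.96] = -4.98*s^2 - 1.98*s - 3.98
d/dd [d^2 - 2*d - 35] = 2*d - 2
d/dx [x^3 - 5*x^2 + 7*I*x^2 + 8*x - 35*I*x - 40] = 3*x^2 + x*(-10 + 14*I) + 8 - 35*I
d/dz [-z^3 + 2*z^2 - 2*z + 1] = -3*z^2 + 4*z - 2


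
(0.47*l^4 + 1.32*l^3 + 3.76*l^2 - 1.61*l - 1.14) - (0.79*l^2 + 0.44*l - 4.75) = 0.47*l^4 + 1.32*l^3 + 2.97*l^2 - 2.05*l + 3.61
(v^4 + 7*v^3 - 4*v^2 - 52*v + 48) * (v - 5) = v^5 + 2*v^4 - 39*v^3 - 32*v^2 + 308*v - 240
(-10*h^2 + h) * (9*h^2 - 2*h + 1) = -90*h^4 + 29*h^3 - 12*h^2 + h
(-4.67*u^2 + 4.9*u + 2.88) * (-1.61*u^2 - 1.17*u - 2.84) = 7.5187*u^4 - 2.4251*u^3 + 2.893*u^2 - 17.2856*u - 8.1792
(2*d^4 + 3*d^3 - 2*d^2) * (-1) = -2*d^4 - 3*d^3 + 2*d^2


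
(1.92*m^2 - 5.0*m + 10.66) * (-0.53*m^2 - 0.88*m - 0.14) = -1.0176*m^4 + 0.9604*m^3 - 1.5186*m^2 - 8.6808*m - 1.4924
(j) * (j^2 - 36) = j^3 - 36*j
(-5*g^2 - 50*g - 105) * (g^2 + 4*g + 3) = -5*g^4 - 70*g^3 - 320*g^2 - 570*g - 315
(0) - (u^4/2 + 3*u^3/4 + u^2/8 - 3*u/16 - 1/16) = -u^4/2 - 3*u^3/4 - u^2/8 + 3*u/16 + 1/16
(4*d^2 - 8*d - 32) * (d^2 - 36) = 4*d^4 - 8*d^3 - 176*d^2 + 288*d + 1152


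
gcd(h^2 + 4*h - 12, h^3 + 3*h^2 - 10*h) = h - 2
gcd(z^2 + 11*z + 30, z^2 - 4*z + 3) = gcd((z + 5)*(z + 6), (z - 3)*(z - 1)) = 1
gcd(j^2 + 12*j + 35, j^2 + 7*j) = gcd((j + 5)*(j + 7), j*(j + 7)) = j + 7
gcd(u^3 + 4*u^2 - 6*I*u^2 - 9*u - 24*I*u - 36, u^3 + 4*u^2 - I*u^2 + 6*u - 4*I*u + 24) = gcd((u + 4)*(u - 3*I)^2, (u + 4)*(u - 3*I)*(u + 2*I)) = u^2 + u*(4 - 3*I) - 12*I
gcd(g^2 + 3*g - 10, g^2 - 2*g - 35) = g + 5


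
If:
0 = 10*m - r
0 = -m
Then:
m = 0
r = 0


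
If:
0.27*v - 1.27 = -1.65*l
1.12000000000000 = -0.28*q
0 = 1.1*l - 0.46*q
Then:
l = -1.67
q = -4.00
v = 14.93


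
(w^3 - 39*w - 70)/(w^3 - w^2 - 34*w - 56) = (w + 5)/(w + 4)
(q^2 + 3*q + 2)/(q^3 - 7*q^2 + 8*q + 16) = (q + 2)/(q^2 - 8*q + 16)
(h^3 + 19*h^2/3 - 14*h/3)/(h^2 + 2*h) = (3*h^2 + 19*h - 14)/(3*(h + 2))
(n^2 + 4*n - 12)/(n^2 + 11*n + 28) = (n^2 + 4*n - 12)/(n^2 + 11*n + 28)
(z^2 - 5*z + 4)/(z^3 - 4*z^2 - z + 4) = 1/(z + 1)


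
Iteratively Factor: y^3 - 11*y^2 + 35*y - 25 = (y - 5)*(y^2 - 6*y + 5) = (y - 5)^2*(y - 1)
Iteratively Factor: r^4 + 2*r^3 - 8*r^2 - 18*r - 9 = (r + 3)*(r^3 - r^2 - 5*r - 3) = (r - 3)*(r + 3)*(r^2 + 2*r + 1) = (r - 3)*(r + 1)*(r + 3)*(r + 1)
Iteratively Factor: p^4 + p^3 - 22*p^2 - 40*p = (p - 5)*(p^3 + 6*p^2 + 8*p) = (p - 5)*(p + 4)*(p^2 + 2*p) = (p - 5)*(p + 2)*(p + 4)*(p)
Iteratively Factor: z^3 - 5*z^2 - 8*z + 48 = (z - 4)*(z^2 - z - 12) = (z - 4)^2*(z + 3)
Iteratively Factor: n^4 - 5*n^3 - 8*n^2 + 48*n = (n - 4)*(n^3 - n^2 - 12*n) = n*(n - 4)*(n^2 - n - 12) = n*(n - 4)*(n + 3)*(n - 4)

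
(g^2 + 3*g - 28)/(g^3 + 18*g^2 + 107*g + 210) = (g - 4)/(g^2 + 11*g + 30)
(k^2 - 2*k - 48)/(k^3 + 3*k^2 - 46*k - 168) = (k - 8)/(k^2 - 3*k - 28)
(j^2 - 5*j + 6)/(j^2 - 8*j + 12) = (j - 3)/(j - 6)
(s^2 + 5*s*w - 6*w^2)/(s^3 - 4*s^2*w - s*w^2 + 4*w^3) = (s + 6*w)/(s^2 - 3*s*w - 4*w^2)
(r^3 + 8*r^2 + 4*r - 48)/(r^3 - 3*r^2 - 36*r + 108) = (r^2 + 2*r - 8)/(r^2 - 9*r + 18)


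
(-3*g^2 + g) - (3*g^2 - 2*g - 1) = -6*g^2 + 3*g + 1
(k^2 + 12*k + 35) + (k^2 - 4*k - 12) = 2*k^2 + 8*k + 23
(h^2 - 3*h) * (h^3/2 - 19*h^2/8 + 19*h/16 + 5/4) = h^5/2 - 31*h^4/8 + 133*h^3/16 - 37*h^2/16 - 15*h/4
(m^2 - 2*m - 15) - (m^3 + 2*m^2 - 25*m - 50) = -m^3 - m^2 + 23*m + 35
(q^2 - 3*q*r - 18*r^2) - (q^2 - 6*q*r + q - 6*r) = 3*q*r - q - 18*r^2 + 6*r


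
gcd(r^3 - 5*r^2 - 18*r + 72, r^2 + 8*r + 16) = r + 4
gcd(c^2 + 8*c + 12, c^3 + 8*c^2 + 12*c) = c^2 + 8*c + 12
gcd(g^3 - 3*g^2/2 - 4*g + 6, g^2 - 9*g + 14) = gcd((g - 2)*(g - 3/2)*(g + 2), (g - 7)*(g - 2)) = g - 2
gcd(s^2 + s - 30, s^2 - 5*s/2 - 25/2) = s - 5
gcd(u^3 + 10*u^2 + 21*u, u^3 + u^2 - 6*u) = u^2 + 3*u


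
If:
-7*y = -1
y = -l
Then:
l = -1/7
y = 1/7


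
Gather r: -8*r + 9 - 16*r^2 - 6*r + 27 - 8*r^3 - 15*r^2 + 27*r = -8*r^3 - 31*r^2 + 13*r + 36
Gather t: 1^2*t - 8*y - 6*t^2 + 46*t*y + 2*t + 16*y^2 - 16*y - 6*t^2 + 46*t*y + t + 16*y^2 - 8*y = -12*t^2 + t*(92*y + 4) + 32*y^2 - 32*y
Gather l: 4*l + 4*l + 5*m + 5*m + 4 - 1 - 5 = 8*l + 10*m - 2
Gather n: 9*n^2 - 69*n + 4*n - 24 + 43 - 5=9*n^2 - 65*n + 14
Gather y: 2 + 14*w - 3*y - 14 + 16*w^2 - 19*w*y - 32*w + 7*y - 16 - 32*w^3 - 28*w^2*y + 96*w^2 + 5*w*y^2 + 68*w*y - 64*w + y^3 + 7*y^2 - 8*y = -32*w^3 + 112*w^2 - 82*w + y^3 + y^2*(5*w + 7) + y*(-28*w^2 + 49*w - 4) - 28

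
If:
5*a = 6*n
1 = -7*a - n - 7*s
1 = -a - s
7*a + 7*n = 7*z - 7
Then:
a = 36/5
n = 6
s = -41/5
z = 71/5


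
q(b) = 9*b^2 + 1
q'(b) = 18*b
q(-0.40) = 2.44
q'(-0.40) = -7.20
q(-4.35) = 171.30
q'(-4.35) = -78.30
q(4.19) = 159.00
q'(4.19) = 75.42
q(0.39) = 2.37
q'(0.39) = 7.02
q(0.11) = 1.11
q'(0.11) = 1.98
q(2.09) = 40.31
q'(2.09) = 37.62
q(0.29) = 1.76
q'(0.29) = 5.22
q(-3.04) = 84.17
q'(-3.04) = -54.72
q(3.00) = 82.00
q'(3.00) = 54.00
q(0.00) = 1.00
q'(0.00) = 0.00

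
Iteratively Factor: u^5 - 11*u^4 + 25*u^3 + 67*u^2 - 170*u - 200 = (u - 4)*(u^4 - 7*u^3 - 3*u^2 + 55*u + 50) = (u - 5)*(u - 4)*(u^3 - 2*u^2 - 13*u - 10) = (u - 5)*(u - 4)*(u + 1)*(u^2 - 3*u - 10) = (u - 5)*(u - 4)*(u + 1)*(u + 2)*(u - 5)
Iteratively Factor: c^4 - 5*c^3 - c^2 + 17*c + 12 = (c - 4)*(c^3 - c^2 - 5*c - 3) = (c - 4)*(c - 3)*(c^2 + 2*c + 1) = (c - 4)*(c - 3)*(c + 1)*(c + 1)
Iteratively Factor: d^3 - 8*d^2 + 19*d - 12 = (d - 1)*(d^2 - 7*d + 12) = (d - 3)*(d - 1)*(d - 4)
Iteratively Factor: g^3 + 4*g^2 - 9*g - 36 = (g - 3)*(g^2 + 7*g + 12) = (g - 3)*(g + 3)*(g + 4)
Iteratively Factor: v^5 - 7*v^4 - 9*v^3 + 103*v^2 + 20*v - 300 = (v - 5)*(v^4 - 2*v^3 - 19*v^2 + 8*v + 60) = (v - 5)^2*(v^3 + 3*v^2 - 4*v - 12) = (v - 5)^2*(v + 3)*(v^2 - 4) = (v - 5)^2*(v - 2)*(v + 3)*(v + 2)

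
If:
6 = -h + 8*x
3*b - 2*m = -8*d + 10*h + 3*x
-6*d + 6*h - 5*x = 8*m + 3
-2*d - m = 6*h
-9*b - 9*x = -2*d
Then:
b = -5415/7963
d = 2781/7963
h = 486/7963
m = -8478/7963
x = 6033/7963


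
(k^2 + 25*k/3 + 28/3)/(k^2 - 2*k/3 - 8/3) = (k + 7)/(k - 2)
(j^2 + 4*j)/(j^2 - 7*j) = (j + 4)/(j - 7)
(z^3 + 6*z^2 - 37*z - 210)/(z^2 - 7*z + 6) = (z^2 + 12*z + 35)/(z - 1)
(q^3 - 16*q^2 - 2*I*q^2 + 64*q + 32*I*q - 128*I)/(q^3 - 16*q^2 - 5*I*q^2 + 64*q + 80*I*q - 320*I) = (q - 2*I)/(q - 5*I)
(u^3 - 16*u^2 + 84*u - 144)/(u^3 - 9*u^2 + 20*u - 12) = (u^2 - 10*u + 24)/(u^2 - 3*u + 2)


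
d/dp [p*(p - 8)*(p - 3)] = 3*p^2 - 22*p + 24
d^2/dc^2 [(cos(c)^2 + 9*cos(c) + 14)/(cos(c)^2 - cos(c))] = 2*(-5*sin(c)^4/cos(c)^3 - 38 - 17/cos(c) + 28/cos(c)^2 - 9/cos(c)^3)/(cos(c) - 1)^2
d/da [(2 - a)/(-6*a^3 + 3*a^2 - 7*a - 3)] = (6*a^3 - 3*a^2 + 7*a - (a - 2)*(18*a^2 - 6*a + 7) + 3)/(6*a^3 - 3*a^2 + 7*a + 3)^2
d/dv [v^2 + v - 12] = 2*v + 1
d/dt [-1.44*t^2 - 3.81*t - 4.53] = -2.88*t - 3.81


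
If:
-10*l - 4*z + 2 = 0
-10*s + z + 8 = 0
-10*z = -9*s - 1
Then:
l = -73/455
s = 81/91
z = 82/91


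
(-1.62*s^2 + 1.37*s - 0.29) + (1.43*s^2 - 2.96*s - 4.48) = -0.19*s^2 - 1.59*s - 4.77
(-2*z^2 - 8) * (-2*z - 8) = 4*z^3 + 16*z^2 + 16*z + 64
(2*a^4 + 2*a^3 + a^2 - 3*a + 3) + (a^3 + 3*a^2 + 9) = 2*a^4 + 3*a^3 + 4*a^2 - 3*a + 12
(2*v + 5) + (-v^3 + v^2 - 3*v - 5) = -v^3 + v^2 - v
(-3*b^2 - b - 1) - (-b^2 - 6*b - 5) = -2*b^2 + 5*b + 4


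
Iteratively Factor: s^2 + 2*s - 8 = (s - 2)*(s + 4)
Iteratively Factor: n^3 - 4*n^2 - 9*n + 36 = (n - 3)*(n^2 - n - 12) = (n - 3)*(n + 3)*(n - 4)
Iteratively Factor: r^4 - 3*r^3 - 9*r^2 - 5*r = (r + 1)*(r^3 - 4*r^2 - 5*r) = (r + 1)^2*(r^2 - 5*r) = r*(r + 1)^2*(r - 5)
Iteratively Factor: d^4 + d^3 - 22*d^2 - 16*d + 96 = (d - 4)*(d^3 + 5*d^2 - 2*d - 24) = (d - 4)*(d + 3)*(d^2 + 2*d - 8) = (d - 4)*(d - 2)*(d + 3)*(d + 4)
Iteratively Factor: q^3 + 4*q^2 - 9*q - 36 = (q + 4)*(q^2 - 9) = (q + 3)*(q + 4)*(q - 3)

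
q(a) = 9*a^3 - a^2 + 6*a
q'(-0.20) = 7.48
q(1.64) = 46.85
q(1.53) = 39.07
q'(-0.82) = 25.79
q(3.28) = 326.51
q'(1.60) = 71.92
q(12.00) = 15480.00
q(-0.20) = -1.31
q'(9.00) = 2175.00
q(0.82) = 9.21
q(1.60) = 43.90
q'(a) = 27*a^2 - 2*a + 6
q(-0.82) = -10.55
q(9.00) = 6534.00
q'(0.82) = 22.51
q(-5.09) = -1243.30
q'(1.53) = 66.14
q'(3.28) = 289.92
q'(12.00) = 3870.00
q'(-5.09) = 715.70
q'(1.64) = 75.34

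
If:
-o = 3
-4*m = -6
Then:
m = 3/2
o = -3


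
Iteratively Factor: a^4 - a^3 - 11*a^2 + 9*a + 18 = (a + 3)*(a^3 - 4*a^2 + a + 6) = (a - 3)*(a + 3)*(a^2 - a - 2) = (a - 3)*(a + 1)*(a + 3)*(a - 2)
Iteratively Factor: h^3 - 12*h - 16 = (h - 4)*(h^2 + 4*h + 4) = (h - 4)*(h + 2)*(h + 2)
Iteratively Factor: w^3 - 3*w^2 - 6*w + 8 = (w + 2)*(w^2 - 5*w + 4) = (w - 4)*(w + 2)*(w - 1)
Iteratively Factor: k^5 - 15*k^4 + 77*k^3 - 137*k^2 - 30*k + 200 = (k - 4)*(k^4 - 11*k^3 + 33*k^2 - 5*k - 50) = (k - 4)*(k + 1)*(k^3 - 12*k^2 + 45*k - 50) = (k - 5)*(k - 4)*(k + 1)*(k^2 - 7*k + 10) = (k - 5)^2*(k - 4)*(k + 1)*(k - 2)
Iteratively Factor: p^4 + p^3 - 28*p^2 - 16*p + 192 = (p + 4)*(p^3 - 3*p^2 - 16*p + 48) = (p - 4)*(p + 4)*(p^2 + p - 12) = (p - 4)*(p + 4)^2*(p - 3)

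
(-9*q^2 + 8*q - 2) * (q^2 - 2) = -9*q^4 + 8*q^3 + 16*q^2 - 16*q + 4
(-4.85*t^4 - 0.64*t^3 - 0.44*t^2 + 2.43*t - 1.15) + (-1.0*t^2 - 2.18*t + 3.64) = -4.85*t^4 - 0.64*t^3 - 1.44*t^2 + 0.25*t + 2.49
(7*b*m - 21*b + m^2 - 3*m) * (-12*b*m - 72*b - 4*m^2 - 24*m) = -84*b^2*m^2 - 252*b^2*m + 1512*b^2 - 40*b*m^3 - 120*b*m^2 + 720*b*m - 4*m^4 - 12*m^3 + 72*m^2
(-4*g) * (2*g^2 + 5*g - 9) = -8*g^3 - 20*g^2 + 36*g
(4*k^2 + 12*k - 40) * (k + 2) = 4*k^3 + 20*k^2 - 16*k - 80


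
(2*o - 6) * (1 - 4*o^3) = -8*o^4 + 24*o^3 + 2*o - 6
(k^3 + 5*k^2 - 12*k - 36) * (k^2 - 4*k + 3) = k^5 + k^4 - 29*k^3 + 27*k^2 + 108*k - 108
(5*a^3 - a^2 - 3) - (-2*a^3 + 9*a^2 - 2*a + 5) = 7*a^3 - 10*a^2 + 2*a - 8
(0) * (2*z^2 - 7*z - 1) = 0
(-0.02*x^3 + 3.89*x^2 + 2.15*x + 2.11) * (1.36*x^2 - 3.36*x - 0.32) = -0.0272*x^5 + 5.3576*x^4 - 10.14*x^3 - 5.5992*x^2 - 7.7776*x - 0.6752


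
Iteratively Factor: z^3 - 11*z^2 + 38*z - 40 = (z - 2)*(z^2 - 9*z + 20) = (z - 4)*(z - 2)*(z - 5)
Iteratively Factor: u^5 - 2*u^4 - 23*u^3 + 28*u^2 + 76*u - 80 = (u - 5)*(u^4 + 3*u^3 - 8*u^2 - 12*u + 16) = (u - 5)*(u - 1)*(u^3 + 4*u^2 - 4*u - 16) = (u - 5)*(u - 2)*(u - 1)*(u^2 + 6*u + 8) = (u - 5)*(u - 2)*(u - 1)*(u + 4)*(u + 2)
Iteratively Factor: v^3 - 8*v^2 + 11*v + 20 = (v + 1)*(v^2 - 9*v + 20) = (v - 5)*(v + 1)*(v - 4)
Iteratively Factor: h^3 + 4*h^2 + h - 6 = (h - 1)*(h^2 + 5*h + 6) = (h - 1)*(h + 3)*(h + 2)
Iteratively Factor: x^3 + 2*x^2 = (x)*(x^2 + 2*x) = x^2*(x + 2)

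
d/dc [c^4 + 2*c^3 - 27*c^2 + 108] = 2*c*(2*c^2 + 3*c - 27)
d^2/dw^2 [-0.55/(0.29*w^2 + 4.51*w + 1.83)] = (0.09251*w^2 + 1.43869*w - 0.55*(0.58*w + 4.51)*(1.16*w + 9.02) + 0.58377)/(0.29*w^2 + 4.51*w + 1.83)^3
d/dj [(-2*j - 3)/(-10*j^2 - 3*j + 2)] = (20*j^2 + 6*j - (2*j + 3)*(20*j + 3) - 4)/(10*j^2 + 3*j - 2)^2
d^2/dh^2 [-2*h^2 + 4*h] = -4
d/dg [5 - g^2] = -2*g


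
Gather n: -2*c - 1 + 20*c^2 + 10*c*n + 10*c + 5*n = 20*c^2 + 8*c + n*(10*c + 5) - 1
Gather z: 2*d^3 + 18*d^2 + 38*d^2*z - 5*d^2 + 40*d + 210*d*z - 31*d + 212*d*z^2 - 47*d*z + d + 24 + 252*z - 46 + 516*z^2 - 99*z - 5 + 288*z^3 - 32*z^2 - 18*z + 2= 2*d^3 + 13*d^2 + 10*d + 288*z^3 + z^2*(212*d + 484) + z*(38*d^2 + 163*d + 135) - 25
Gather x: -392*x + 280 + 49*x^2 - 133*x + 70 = 49*x^2 - 525*x + 350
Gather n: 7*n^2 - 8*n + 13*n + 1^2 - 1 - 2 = 7*n^2 + 5*n - 2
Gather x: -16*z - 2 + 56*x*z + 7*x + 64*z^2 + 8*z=x*(56*z + 7) + 64*z^2 - 8*z - 2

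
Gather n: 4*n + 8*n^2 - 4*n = 8*n^2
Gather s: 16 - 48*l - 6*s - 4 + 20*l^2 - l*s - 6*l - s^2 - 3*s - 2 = 20*l^2 - 54*l - s^2 + s*(-l - 9) + 10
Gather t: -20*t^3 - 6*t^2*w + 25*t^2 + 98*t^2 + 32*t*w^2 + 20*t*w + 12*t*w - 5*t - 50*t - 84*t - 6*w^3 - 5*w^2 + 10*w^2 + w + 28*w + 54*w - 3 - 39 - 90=-20*t^3 + t^2*(123 - 6*w) + t*(32*w^2 + 32*w - 139) - 6*w^3 + 5*w^2 + 83*w - 132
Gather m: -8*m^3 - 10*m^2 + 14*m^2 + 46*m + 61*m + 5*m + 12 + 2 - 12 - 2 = -8*m^3 + 4*m^2 + 112*m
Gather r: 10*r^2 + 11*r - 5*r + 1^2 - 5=10*r^2 + 6*r - 4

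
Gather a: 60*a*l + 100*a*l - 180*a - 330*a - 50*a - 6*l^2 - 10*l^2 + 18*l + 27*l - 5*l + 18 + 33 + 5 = a*(160*l - 560) - 16*l^2 + 40*l + 56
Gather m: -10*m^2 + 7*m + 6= -10*m^2 + 7*m + 6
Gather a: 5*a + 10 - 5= 5*a + 5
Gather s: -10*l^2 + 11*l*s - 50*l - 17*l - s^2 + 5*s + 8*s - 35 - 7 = -10*l^2 - 67*l - s^2 + s*(11*l + 13) - 42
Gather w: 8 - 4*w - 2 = 6 - 4*w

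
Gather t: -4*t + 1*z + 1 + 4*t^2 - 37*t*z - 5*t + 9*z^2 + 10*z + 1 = 4*t^2 + t*(-37*z - 9) + 9*z^2 + 11*z + 2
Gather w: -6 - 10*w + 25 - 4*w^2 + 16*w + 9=-4*w^2 + 6*w + 28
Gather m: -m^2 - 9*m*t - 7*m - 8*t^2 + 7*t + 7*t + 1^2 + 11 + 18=-m^2 + m*(-9*t - 7) - 8*t^2 + 14*t + 30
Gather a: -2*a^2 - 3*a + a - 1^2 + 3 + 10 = -2*a^2 - 2*a + 12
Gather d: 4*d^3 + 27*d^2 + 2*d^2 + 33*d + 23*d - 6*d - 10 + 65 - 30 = 4*d^3 + 29*d^2 + 50*d + 25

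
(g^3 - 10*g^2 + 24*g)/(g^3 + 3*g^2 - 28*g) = (g - 6)/(g + 7)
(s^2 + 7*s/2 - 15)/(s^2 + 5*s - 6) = (s - 5/2)/(s - 1)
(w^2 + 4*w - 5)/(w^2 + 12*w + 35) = (w - 1)/(w + 7)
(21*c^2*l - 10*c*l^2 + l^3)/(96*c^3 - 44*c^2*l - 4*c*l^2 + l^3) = l*(21*c^2 - 10*c*l + l^2)/(96*c^3 - 44*c^2*l - 4*c*l^2 + l^3)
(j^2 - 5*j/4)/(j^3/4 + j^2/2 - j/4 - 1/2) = j*(4*j - 5)/(j^3 + 2*j^2 - j - 2)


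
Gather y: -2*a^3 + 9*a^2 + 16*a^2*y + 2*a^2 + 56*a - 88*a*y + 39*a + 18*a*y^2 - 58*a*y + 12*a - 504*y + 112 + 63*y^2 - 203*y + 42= -2*a^3 + 11*a^2 + 107*a + y^2*(18*a + 63) + y*(16*a^2 - 146*a - 707) + 154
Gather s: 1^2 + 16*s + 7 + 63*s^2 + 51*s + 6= 63*s^2 + 67*s + 14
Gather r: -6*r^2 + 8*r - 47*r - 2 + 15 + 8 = -6*r^2 - 39*r + 21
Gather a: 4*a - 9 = 4*a - 9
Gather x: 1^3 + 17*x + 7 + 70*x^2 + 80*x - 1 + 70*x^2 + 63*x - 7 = 140*x^2 + 160*x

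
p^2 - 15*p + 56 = (p - 8)*(p - 7)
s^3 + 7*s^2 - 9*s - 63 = (s - 3)*(s + 3)*(s + 7)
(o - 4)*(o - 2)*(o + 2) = o^3 - 4*o^2 - 4*o + 16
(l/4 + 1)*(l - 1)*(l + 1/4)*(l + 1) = l^4/4 + 17*l^3/16 - 17*l/16 - 1/4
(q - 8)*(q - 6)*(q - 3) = q^3 - 17*q^2 + 90*q - 144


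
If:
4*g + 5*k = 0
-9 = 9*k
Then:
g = 5/4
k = -1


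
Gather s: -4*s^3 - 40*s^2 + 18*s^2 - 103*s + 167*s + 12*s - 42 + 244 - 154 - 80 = -4*s^3 - 22*s^2 + 76*s - 32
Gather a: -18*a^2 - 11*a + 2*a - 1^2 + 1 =-18*a^2 - 9*a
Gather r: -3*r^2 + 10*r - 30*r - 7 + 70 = -3*r^2 - 20*r + 63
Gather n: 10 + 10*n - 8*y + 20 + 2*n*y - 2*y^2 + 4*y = n*(2*y + 10) - 2*y^2 - 4*y + 30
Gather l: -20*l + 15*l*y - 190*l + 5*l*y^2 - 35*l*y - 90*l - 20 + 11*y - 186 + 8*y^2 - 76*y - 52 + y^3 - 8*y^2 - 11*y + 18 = l*(5*y^2 - 20*y - 300) + y^3 - 76*y - 240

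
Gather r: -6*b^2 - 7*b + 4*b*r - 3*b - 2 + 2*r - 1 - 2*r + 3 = -6*b^2 + 4*b*r - 10*b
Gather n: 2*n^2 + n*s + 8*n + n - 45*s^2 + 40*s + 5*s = 2*n^2 + n*(s + 9) - 45*s^2 + 45*s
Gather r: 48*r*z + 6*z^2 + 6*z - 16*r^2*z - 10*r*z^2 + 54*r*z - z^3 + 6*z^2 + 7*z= -16*r^2*z + r*(-10*z^2 + 102*z) - z^3 + 12*z^2 + 13*z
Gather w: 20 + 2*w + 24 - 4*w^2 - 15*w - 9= -4*w^2 - 13*w + 35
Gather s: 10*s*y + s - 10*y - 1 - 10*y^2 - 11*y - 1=s*(10*y + 1) - 10*y^2 - 21*y - 2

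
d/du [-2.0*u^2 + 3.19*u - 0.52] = 3.19 - 4.0*u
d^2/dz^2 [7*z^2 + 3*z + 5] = 14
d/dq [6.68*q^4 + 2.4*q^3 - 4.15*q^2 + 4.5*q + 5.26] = 26.72*q^3 + 7.2*q^2 - 8.3*q + 4.5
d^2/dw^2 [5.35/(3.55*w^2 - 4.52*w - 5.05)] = (134.84675*w^2 - 171.6922*w - 5.35*(7.1*w - 4.52)*(14.2*w - 9.04) - 191.82425)/(-3.55*w^2 + 4.52*w + 5.05)^3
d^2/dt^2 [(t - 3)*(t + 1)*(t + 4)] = 6*t + 4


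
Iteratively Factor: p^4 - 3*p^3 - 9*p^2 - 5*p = (p + 1)*(p^3 - 4*p^2 - 5*p) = p*(p + 1)*(p^2 - 4*p - 5) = p*(p + 1)^2*(p - 5)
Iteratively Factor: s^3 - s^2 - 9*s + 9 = (s + 3)*(s^2 - 4*s + 3) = (s - 1)*(s + 3)*(s - 3)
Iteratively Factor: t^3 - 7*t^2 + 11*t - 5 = (t - 1)*(t^2 - 6*t + 5) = (t - 1)^2*(t - 5)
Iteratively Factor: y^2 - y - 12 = (y - 4)*(y + 3)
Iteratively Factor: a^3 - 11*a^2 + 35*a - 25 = (a - 5)*(a^2 - 6*a + 5) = (a - 5)^2*(a - 1)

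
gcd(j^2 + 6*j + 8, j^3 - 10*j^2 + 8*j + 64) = j + 2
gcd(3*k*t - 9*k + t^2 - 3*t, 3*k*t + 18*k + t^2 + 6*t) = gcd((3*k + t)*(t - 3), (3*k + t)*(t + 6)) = 3*k + t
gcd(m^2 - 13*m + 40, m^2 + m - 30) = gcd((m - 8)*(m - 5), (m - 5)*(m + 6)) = m - 5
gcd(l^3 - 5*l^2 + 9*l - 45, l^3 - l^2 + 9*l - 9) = l^2 + 9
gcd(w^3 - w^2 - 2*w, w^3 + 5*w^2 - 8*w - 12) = w^2 - w - 2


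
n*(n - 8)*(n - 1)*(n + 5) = n^4 - 4*n^3 - 37*n^2 + 40*n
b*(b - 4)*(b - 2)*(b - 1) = b^4 - 7*b^3 + 14*b^2 - 8*b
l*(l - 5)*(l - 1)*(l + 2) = l^4 - 4*l^3 - 7*l^2 + 10*l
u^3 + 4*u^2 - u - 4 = (u - 1)*(u + 1)*(u + 4)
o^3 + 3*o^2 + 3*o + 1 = (o + 1)^3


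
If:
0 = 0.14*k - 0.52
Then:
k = 3.71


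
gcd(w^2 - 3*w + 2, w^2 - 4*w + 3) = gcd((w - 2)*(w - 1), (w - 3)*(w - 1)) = w - 1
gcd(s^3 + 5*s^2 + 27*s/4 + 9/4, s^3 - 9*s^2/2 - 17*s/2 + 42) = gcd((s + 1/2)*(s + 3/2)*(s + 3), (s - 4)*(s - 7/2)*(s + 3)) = s + 3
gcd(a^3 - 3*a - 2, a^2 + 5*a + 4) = a + 1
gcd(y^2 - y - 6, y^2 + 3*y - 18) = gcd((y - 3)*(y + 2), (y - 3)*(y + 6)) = y - 3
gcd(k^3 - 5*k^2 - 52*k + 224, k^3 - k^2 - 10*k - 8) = k - 4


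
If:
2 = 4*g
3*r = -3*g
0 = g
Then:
No Solution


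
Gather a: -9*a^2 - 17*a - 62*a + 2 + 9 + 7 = -9*a^2 - 79*a + 18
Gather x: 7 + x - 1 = x + 6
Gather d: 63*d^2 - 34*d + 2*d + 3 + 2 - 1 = 63*d^2 - 32*d + 4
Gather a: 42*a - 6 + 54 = 42*a + 48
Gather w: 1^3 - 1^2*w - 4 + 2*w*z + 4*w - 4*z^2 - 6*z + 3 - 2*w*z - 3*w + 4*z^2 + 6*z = 0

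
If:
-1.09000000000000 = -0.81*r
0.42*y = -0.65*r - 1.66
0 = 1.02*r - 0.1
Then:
No Solution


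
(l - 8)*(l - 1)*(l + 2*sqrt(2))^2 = l^4 - 9*l^3 + 4*sqrt(2)*l^3 - 36*sqrt(2)*l^2 + 16*l^2 - 72*l + 32*sqrt(2)*l + 64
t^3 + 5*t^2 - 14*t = t*(t - 2)*(t + 7)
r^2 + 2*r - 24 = (r - 4)*(r + 6)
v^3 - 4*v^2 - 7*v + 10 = (v - 5)*(v - 1)*(v + 2)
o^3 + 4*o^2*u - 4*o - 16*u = (o - 2)*(o + 2)*(o + 4*u)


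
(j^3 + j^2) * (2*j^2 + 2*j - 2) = 2*j^5 + 4*j^4 - 2*j^2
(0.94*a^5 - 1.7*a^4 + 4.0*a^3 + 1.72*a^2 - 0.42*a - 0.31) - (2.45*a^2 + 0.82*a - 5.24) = 0.94*a^5 - 1.7*a^4 + 4.0*a^3 - 0.73*a^2 - 1.24*a + 4.93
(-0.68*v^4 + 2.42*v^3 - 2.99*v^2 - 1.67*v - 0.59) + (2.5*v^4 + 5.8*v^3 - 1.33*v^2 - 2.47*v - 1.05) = 1.82*v^4 + 8.22*v^3 - 4.32*v^2 - 4.14*v - 1.64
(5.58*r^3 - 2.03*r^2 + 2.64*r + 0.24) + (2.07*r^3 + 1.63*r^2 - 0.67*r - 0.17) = 7.65*r^3 - 0.4*r^2 + 1.97*r + 0.07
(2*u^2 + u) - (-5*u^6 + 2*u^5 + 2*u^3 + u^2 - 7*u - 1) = 5*u^6 - 2*u^5 - 2*u^3 + u^2 + 8*u + 1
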